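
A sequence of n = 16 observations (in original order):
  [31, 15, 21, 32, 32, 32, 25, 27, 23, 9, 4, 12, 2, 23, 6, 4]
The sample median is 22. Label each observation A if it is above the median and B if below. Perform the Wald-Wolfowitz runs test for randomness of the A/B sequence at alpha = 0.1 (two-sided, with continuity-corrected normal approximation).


Step 1: Compute median = 22; label A = above, B = below.
Labels in order: ABBAAAAAABBBBABB  (n_A = 8, n_B = 8)
Step 2: Count runs R = 6.
Step 3: Under H0 (random ordering), E[R] = 2*n_A*n_B/(n_A+n_B) + 1 = 2*8*8/16 + 1 = 9.0000.
        Var[R] = 2*n_A*n_B*(2*n_A*n_B - n_A - n_B) / ((n_A+n_B)^2 * (n_A+n_B-1)) = 14336/3840 = 3.7333.
        SD[R] = 1.9322.
Step 4: Continuity-corrected z = (R + 0.5 - E[R]) / SD[R] = (6 + 0.5 - 9.0000) / 1.9322 = -1.2939.
Step 5: Two-sided p-value via normal approximation = 2*(1 - Phi(|z|)) = 0.195709.
Step 6: alpha = 0.1. fail to reject H0.

R = 6, z = -1.2939, p = 0.195709, fail to reject H0.


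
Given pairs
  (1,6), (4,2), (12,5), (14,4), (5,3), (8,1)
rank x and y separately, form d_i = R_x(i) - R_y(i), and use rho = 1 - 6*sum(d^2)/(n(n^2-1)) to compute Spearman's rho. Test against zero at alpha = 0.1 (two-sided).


Step 1: Rank x and y separately (midranks; no ties here).
rank(x): 1->1, 4->2, 12->5, 14->6, 5->3, 8->4
rank(y): 6->6, 2->2, 5->5, 4->4, 3->3, 1->1
Step 2: d_i = R_x(i) - R_y(i); compute d_i^2.
  (1-6)^2=25, (2-2)^2=0, (5-5)^2=0, (6-4)^2=4, (3-3)^2=0, (4-1)^2=9
sum(d^2) = 38.
Step 3: rho = 1 - 6*38 / (6*(6^2 - 1)) = 1 - 228/210 = -0.085714.
Step 4: Under H0, t = rho * sqrt((n-2)/(1-rho^2)) = -0.1721 ~ t(4).
Step 5: Two-sided p-value from the t-distribution with 4 df = 0.871743.
Step 6: alpha = 0.1. fail to reject H0.

rho = -0.0857, p = 0.871743, fail to reject H0 at alpha = 0.1.


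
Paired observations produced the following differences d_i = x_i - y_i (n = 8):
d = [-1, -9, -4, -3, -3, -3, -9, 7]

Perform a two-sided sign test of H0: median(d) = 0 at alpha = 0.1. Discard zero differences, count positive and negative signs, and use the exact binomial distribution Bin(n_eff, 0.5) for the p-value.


Step 1: Discard zero differences. Original n = 8; n_eff = number of nonzero differences = 8.
Nonzero differences (with sign): -1, -9, -4, -3, -3, -3, -9, +7
Step 2: Count signs: positive = 1, negative = 7.
Step 3: Under H0: P(positive) = 0.5, so the number of positives S ~ Bin(8, 0.5).
Step 4: Two-sided exact p-value = sum of Bin(8,0.5) probabilities at or below the observed probability = 0.070312.
Step 5: alpha = 0.1. reject H0.

n_eff = 8, pos = 1, neg = 7, p = 0.070312, reject H0.


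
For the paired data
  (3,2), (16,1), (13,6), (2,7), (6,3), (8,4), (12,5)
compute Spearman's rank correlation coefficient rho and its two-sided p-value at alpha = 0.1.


Step 1: Rank x and y separately (midranks; no ties here).
rank(x): 3->2, 16->7, 13->6, 2->1, 6->3, 8->4, 12->5
rank(y): 2->2, 1->1, 6->6, 7->7, 3->3, 4->4, 5->5
Step 2: d_i = R_x(i) - R_y(i); compute d_i^2.
  (2-2)^2=0, (7-1)^2=36, (6-6)^2=0, (1-7)^2=36, (3-3)^2=0, (4-4)^2=0, (5-5)^2=0
sum(d^2) = 72.
Step 3: rho = 1 - 6*72 / (7*(7^2 - 1)) = 1 - 432/336 = -0.285714.
Step 4: Under H0, t = rho * sqrt((n-2)/(1-rho^2)) = -0.6667 ~ t(5).
Step 5: Two-sided p-value from the t-distribution with 5 df = 0.534509.
Step 6: alpha = 0.1. fail to reject H0.

rho = -0.2857, p = 0.534509, fail to reject H0 at alpha = 0.1.


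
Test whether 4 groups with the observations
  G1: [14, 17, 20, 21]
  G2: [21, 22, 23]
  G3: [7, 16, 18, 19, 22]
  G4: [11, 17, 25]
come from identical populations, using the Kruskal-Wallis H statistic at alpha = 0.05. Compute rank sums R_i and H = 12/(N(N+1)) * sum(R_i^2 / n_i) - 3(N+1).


Step 1: Combine all N = 15 observations and assign midranks.
sorted (value, group, rank): (7,G3,1), (11,G4,2), (14,G1,3), (16,G3,4), (17,G1,5.5), (17,G4,5.5), (18,G3,7), (19,G3,8), (20,G1,9), (21,G1,10.5), (21,G2,10.5), (22,G2,12.5), (22,G3,12.5), (23,G2,14), (25,G4,15)
Step 2: Sum ranks within each group.
R_1 = 28 (n_1 = 4)
R_2 = 37 (n_2 = 3)
R_3 = 32.5 (n_3 = 5)
R_4 = 22.5 (n_4 = 3)
Step 3: H = 12/(N(N+1)) * sum(R_i^2/n_i) - 3(N+1)
     = 12/(15*16) * (28^2/4 + 37^2/3 + 32.5^2/5 + 22.5^2/3) - 3*16
     = 0.050000 * 1032.33 - 48
     = 3.616667.
Step 4: Ties present; correction factor C = 1 - 18/(15^3 - 15) = 0.994643. Corrected H = 3.616667 / 0.994643 = 3.636146.
Step 5: Under H0, H ~ chi^2(3); p-value = 0.303529.
Step 6: alpha = 0.05. fail to reject H0.

H = 3.6361, df = 3, p = 0.303529, fail to reject H0.


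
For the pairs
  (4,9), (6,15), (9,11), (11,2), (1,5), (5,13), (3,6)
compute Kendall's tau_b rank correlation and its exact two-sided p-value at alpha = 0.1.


Step 1: Enumerate the 21 unordered pairs (i,j) with i<j and classify each by sign(x_j-x_i) * sign(y_j-y_i).
  (1,2):dx=+2,dy=+6->C; (1,3):dx=+5,dy=+2->C; (1,4):dx=+7,dy=-7->D; (1,5):dx=-3,dy=-4->C
  (1,6):dx=+1,dy=+4->C; (1,7):dx=-1,dy=-3->C; (2,3):dx=+3,dy=-4->D; (2,4):dx=+5,dy=-13->D
  (2,5):dx=-5,dy=-10->C; (2,6):dx=-1,dy=-2->C; (2,7):dx=-3,dy=-9->C; (3,4):dx=+2,dy=-9->D
  (3,5):dx=-8,dy=-6->C; (3,6):dx=-4,dy=+2->D; (3,7):dx=-6,dy=-5->C; (4,5):dx=-10,dy=+3->D
  (4,6):dx=-6,dy=+11->D; (4,7):dx=-8,dy=+4->D; (5,6):dx=+4,dy=+8->C; (5,7):dx=+2,dy=+1->C
  (6,7):dx=-2,dy=-7->C
Step 2: C = 13, D = 8, total pairs = 21.
Step 3: tau = (C - D)/(n(n-1)/2) = (13 - 8)/21 = 0.238095.
Step 4: Exact two-sided p-value (enumerate n! = 5040 permutations of y under H0): p = 0.561905.
Step 5: alpha = 0.1. fail to reject H0.

tau_b = 0.2381 (C=13, D=8), p = 0.561905, fail to reject H0.


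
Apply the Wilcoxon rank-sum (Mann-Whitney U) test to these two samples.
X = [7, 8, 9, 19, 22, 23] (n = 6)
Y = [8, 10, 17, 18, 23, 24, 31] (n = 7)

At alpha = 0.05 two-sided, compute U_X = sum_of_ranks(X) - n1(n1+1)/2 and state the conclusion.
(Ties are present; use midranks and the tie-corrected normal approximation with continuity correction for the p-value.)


Step 1: Combine and sort all 13 observations; assign midranks.
sorted (value, group): (7,X), (8,X), (8,Y), (9,X), (10,Y), (17,Y), (18,Y), (19,X), (22,X), (23,X), (23,Y), (24,Y), (31,Y)
ranks: 7->1, 8->2.5, 8->2.5, 9->4, 10->5, 17->6, 18->7, 19->8, 22->9, 23->10.5, 23->10.5, 24->12, 31->13
Step 2: Rank sum for X: R1 = 1 + 2.5 + 4 + 8 + 9 + 10.5 = 35.
Step 3: U_X = R1 - n1(n1+1)/2 = 35 - 6*7/2 = 35 - 21 = 14.
       U_Y = n1*n2 - U_X = 42 - 14 = 28.
Step 4: Ties are present, so use the tie-corrected normal approximation (with continuity correction) for the p-value.
Step 5: p-value = 0.351785; compare to alpha = 0.05. fail to reject H0.

U_X = 14, p = 0.351785, fail to reject H0 at alpha = 0.05.


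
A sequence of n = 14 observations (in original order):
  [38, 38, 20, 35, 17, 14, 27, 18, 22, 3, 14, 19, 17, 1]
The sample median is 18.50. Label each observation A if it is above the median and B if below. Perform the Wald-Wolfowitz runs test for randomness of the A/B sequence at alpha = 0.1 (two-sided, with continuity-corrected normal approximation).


Step 1: Compute median = 18.50; label A = above, B = below.
Labels in order: AAAABBABABBABB  (n_A = 7, n_B = 7)
Step 2: Count runs R = 8.
Step 3: Under H0 (random ordering), E[R] = 2*n_A*n_B/(n_A+n_B) + 1 = 2*7*7/14 + 1 = 8.0000.
        Var[R] = 2*n_A*n_B*(2*n_A*n_B - n_A - n_B) / ((n_A+n_B)^2 * (n_A+n_B-1)) = 8232/2548 = 3.2308.
        SD[R] = 1.7974.
Step 4: R = E[R], so z = 0 with no continuity correction.
Step 5: Two-sided p-value via normal approximation = 2*(1 - Phi(|z|)) = 1.000000.
Step 6: alpha = 0.1. fail to reject H0.

R = 8, z = 0.0000, p = 1.000000, fail to reject H0.


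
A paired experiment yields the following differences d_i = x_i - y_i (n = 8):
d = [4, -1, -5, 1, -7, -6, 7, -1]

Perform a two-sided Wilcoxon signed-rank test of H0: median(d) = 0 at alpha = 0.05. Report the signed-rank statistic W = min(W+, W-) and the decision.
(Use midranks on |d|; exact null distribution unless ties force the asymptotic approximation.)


Step 1: Drop any zero differences (none here) and take |d_i|.
|d| = [4, 1, 5, 1, 7, 6, 7, 1]
Step 2: Midrank |d_i| (ties get averaged ranks).
ranks: |4|->4, |1|->2, |5|->5, |1|->2, |7|->7.5, |6|->6, |7|->7.5, |1|->2
Step 3: Attach original signs; sum ranks with positive sign and with negative sign.
W+ = 4 + 2 + 7.5 = 13.5
W- = 2 + 5 + 7.5 + 6 + 2 = 22.5
(Check: W+ + W- = 36 should equal n(n+1)/2 = 36.)
Step 4: Test statistic W = min(W+, W-) = 13.5.
Step 5: Ties in |d|, so use the tie-corrected normal approximation.
        E[W] = n(n+1)/4 = 8*9/4 = 18.
        Tie groups: |d|=1 (t=3), |d|=7 (t=2); sum(t^3 - t) = 30.
        Var[W] = n(n+1)(2n+1)/24 - sum(t^3-t)/48 = 1224/24 - 30/48 = 50.375.
        z = (W - E[W]) / sqrt(Var[W]) = (13.5 - 18) / 7.0975 = -0.6340.
        Two-sided p = 2*Phi(z) = 0.526066.
Step 6: alpha = 0.05. fail to reject H0.

W+ = 13.5, W- = 22.5, W = min = 13.5, p = 0.526066, fail to reject H0.


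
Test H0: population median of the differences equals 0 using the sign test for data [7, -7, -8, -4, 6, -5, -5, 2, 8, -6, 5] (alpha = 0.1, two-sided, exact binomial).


Step 1: Discard zero differences. Original n = 11; n_eff = number of nonzero differences = 11.
Nonzero differences (with sign): +7, -7, -8, -4, +6, -5, -5, +2, +8, -6, +5
Step 2: Count signs: positive = 5, negative = 6.
Step 3: Under H0: P(positive) = 0.5, so the number of positives S ~ Bin(11, 0.5).
Step 4: Two-sided exact p-value = sum of Bin(11,0.5) probabilities at or below the observed probability = 1.000000.
Step 5: alpha = 0.1. fail to reject H0.

n_eff = 11, pos = 5, neg = 6, p = 1.000000, fail to reject H0.


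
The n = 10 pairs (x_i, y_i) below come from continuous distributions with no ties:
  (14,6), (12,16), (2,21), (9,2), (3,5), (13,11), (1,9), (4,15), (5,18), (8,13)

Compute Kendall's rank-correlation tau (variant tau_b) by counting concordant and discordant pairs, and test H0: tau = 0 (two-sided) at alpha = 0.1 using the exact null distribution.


Step 1: Enumerate the 45 unordered pairs (i,j) with i<j and classify each by sign(x_j-x_i) * sign(y_j-y_i).
  (1,2):dx=-2,dy=+10->D; (1,3):dx=-12,dy=+15->D; (1,4):dx=-5,dy=-4->C; (1,5):dx=-11,dy=-1->C
  (1,6):dx=-1,dy=+5->D; (1,7):dx=-13,dy=+3->D; (1,8):dx=-10,dy=+9->D; (1,9):dx=-9,dy=+12->D
  (1,10):dx=-6,dy=+7->D; (2,3):dx=-10,dy=+5->D; (2,4):dx=-3,dy=-14->C; (2,5):dx=-9,dy=-11->C
  (2,6):dx=+1,dy=-5->D; (2,7):dx=-11,dy=-7->C; (2,8):dx=-8,dy=-1->C; (2,9):dx=-7,dy=+2->D
  (2,10):dx=-4,dy=-3->C; (3,4):dx=+7,dy=-19->D; (3,5):dx=+1,dy=-16->D; (3,6):dx=+11,dy=-10->D
  (3,7):dx=-1,dy=-12->C; (3,8):dx=+2,dy=-6->D; (3,9):dx=+3,dy=-3->D; (3,10):dx=+6,dy=-8->D
  (4,5):dx=-6,dy=+3->D; (4,6):dx=+4,dy=+9->C; (4,7):dx=-8,dy=+7->D; (4,8):dx=-5,dy=+13->D
  (4,9):dx=-4,dy=+16->D; (4,10):dx=-1,dy=+11->D; (5,6):dx=+10,dy=+6->C; (5,7):dx=-2,dy=+4->D
  (5,8):dx=+1,dy=+10->C; (5,9):dx=+2,dy=+13->C; (5,10):dx=+5,dy=+8->C; (6,7):dx=-12,dy=-2->C
  (6,8):dx=-9,dy=+4->D; (6,9):dx=-8,dy=+7->D; (6,10):dx=-5,dy=+2->D; (7,8):dx=+3,dy=+6->C
  (7,9):dx=+4,dy=+9->C; (7,10):dx=+7,dy=+4->C; (8,9):dx=+1,dy=+3->C; (8,10):dx=+4,dy=-2->D
  (9,10):dx=+3,dy=-5->D
Step 2: C = 18, D = 27, total pairs = 45.
Step 3: tau = (C - D)/(n(n-1)/2) = (18 - 27)/45 = -0.200000.
Step 4: Exact two-sided p-value (enumerate n! = 3628800 permutations of y under H0): p = 0.484313.
Step 5: alpha = 0.1. fail to reject H0.

tau_b = -0.2000 (C=18, D=27), p = 0.484313, fail to reject H0.


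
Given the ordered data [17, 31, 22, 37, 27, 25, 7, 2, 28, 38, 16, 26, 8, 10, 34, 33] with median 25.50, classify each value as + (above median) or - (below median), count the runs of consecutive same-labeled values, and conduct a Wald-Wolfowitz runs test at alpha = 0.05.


Step 1: Compute median = 25.50; label A = above, B = below.
Labels in order: BABAABBBAABABBAA  (n_A = 8, n_B = 8)
Step 2: Count runs R = 10.
Step 3: Under H0 (random ordering), E[R] = 2*n_A*n_B/(n_A+n_B) + 1 = 2*8*8/16 + 1 = 9.0000.
        Var[R] = 2*n_A*n_B*(2*n_A*n_B - n_A - n_B) / ((n_A+n_B)^2 * (n_A+n_B-1)) = 14336/3840 = 3.7333.
        SD[R] = 1.9322.
Step 4: Continuity-corrected z = (R - 0.5 - E[R]) / SD[R] = (10 - 0.5 - 9.0000) / 1.9322 = 0.2588.
Step 5: Two-sided p-value via normal approximation = 2*(1 - Phi(|z|)) = 0.795809.
Step 6: alpha = 0.05. fail to reject H0.

R = 10, z = 0.2588, p = 0.795809, fail to reject H0.


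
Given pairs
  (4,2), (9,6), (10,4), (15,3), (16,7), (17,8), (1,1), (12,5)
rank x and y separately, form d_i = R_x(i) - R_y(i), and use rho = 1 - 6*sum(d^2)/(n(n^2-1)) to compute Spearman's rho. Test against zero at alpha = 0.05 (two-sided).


Step 1: Rank x and y separately (midranks; no ties here).
rank(x): 4->2, 9->3, 10->4, 15->6, 16->7, 17->8, 1->1, 12->5
rank(y): 2->2, 6->6, 4->4, 3->3, 7->7, 8->8, 1->1, 5->5
Step 2: d_i = R_x(i) - R_y(i); compute d_i^2.
  (2-2)^2=0, (3-6)^2=9, (4-4)^2=0, (6-3)^2=9, (7-7)^2=0, (8-8)^2=0, (1-1)^2=0, (5-5)^2=0
sum(d^2) = 18.
Step 3: rho = 1 - 6*18 / (8*(8^2 - 1)) = 1 - 108/504 = 0.785714.
Step 4: Under H0, t = rho * sqrt((n-2)/(1-rho^2)) = 3.1113 ~ t(6).
Step 5: Two-sided p-value from the t-distribution with 6 df = 0.020815.
Step 6: alpha = 0.05. reject H0.

rho = 0.7857, p = 0.020815, reject H0 at alpha = 0.05.


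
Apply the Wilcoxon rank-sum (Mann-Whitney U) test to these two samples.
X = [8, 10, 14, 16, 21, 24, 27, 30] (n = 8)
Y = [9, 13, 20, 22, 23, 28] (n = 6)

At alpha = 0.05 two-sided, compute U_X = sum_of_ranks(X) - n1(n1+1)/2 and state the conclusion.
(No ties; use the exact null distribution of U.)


Step 1: Combine and sort all 14 observations; assign midranks.
sorted (value, group): (8,X), (9,Y), (10,X), (13,Y), (14,X), (16,X), (20,Y), (21,X), (22,Y), (23,Y), (24,X), (27,X), (28,Y), (30,X)
ranks: 8->1, 9->2, 10->3, 13->4, 14->5, 16->6, 20->7, 21->8, 22->9, 23->10, 24->11, 27->12, 28->13, 30->14
Step 2: Rank sum for X: R1 = 1 + 3 + 5 + 6 + 8 + 11 + 12 + 14 = 60.
Step 3: U_X = R1 - n1(n1+1)/2 = 60 - 8*9/2 = 60 - 36 = 24.
       U_Y = n1*n2 - U_X = 48 - 24 = 24.
Step 4: No ties, so the exact null distribution of U (based on enumerating the C(14,8) = 3003 equally likely rank assignments) gives the two-sided p-value.
Step 5: p-value = 1.000000; compare to alpha = 0.05. fail to reject H0.

U_X = 24, p = 1.000000, fail to reject H0 at alpha = 0.05.


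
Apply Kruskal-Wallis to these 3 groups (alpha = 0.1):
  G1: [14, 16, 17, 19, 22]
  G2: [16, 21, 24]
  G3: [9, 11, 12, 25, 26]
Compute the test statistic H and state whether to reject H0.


Step 1: Combine all N = 13 observations and assign midranks.
sorted (value, group, rank): (9,G3,1), (11,G3,2), (12,G3,3), (14,G1,4), (16,G1,5.5), (16,G2,5.5), (17,G1,7), (19,G1,8), (21,G2,9), (22,G1,10), (24,G2,11), (25,G3,12), (26,G3,13)
Step 2: Sum ranks within each group.
R_1 = 34.5 (n_1 = 5)
R_2 = 25.5 (n_2 = 3)
R_3 = 31 (n_3 = 5)
Step 3: H = 12/(N(N+1)) * sum(R_i^2/n_i) - 3(N+1)
     = 12/(13*14) * (34.5^2/5 + 25.5^2/3 + 31^2/5) - 3*14
     = 0.065934 * 647 - 42
     = 0.659341.
Step 4: Ties present; correction factor C = 1 - 6/(13^3 - 13) = 0.997253. Corrected H = 0.659341 / 0.997253 = 0.661157.
Step 5: Under H0, H ~ chi^2(2); p-value = 0.718508.
Step 6: alpha = 0.1. fail to reject H0.

H = 0.6612, df = 2, p = 0.718508, fail to reject H0.


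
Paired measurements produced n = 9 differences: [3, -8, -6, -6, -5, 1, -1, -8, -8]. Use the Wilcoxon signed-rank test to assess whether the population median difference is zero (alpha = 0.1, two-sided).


Step 1: Drop any zero differences (none here) and take |d_i|.
|d| = [3, 8, 6, 6, 5, 1, 1, 8, 8]
Step 2: Midrank |d_i| (ties get averaged ranks).
ranks: |3|->3, |8|->8, |6|->5.5, |6|->5.5, |5|->4, |1|->1.5, |1|->1.5, |8|->8, |8|->8
Step 3: Attach original signs; sum ranks with positive sign and with negative sign.
W+ = 3 + 1.5 = 4.5
W- = 8 + 5.5 + 5.5 + 4 + 1.5 + 8 + 8 = 40.5
(Check: W+ + W- = 45 should equal n(n+1)/2 = 45.)
Step 4: Test statistic W = min(W+, W-) = 4.5.
Step 5: Ties in |d|, so use the tie-corrected normal approximation.
        E[W] = n(n+1)/4 = 9*10/4 = 22.5.
        Tie groups: |d|=1 (t=2), |d|=6 (t=2), |d|=8 (t=3); sum(t^3 - t) = 36.
        Var[W] = n(n+1)(2n+1)/24 - sum(t^3-t)/48 = 1710/24 - 36/48 = 70.5.
        z = (W - E[W]) / sqrt(Var[W]) = (4.5 - 22.5) / 8.3964 = -2.1438.
        Two-sided p = 2*Phi(z) = 0.032051.
Step 6: alpha = 0.1. reject H0.

W+ = 4.5, W- = 40.5, W = min = 4.5, p = 0.032051, reject H0.


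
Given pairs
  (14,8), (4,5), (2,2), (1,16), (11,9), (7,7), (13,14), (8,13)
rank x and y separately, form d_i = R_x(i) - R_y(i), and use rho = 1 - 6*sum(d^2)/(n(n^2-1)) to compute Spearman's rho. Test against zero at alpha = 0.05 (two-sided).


Step 1: Rank x and y separately (midranks; no ties here).
rank(x): 14->8, 4->3, 2->2, 1->1, 11->6, 7->4, 13->7, 8->5
rank(y): 8->4, 5->2, 2->1, 16->8, 9->5, 7->3, 14->7, 13->6
Step 2: d_i = R_x(i) - R_y(i); compute d_i^2.
  (8-4)^2=16, (3-2)^2=1, (2-1)^2=1, (1-8)^2=49, (6-5)^2=1, (4-3)^2=1, (7-7)^2=0, (5-6)^2=1
sum(d^2) = 70.
Step 3: rho = 1 - 6*70 / (8*(8^2 - 1)) = 1 - 420/504 = 0.166667.
Step 4: Under H0, t = rho * sqrt((n-2)/(1-rho^2)) = 0.4140 ~ t(6).
Step 5: Two-sided p-value from the t-distribution with 6 df = 0.693239.
Step 6: alpha = 0.05. fail to reject H0.

rho = 0.1667, p = 0.693239, fail to reject H0 at alpha = 0.05.


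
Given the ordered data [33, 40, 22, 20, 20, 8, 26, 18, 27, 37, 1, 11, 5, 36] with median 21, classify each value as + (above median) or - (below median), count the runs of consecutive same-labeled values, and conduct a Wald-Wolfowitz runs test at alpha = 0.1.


Step 1: Compute median = 21; label A = above, B = below.
Labels in order: AAABBBABAABBBA  (n_A = 7, n_B = 7)
Step 2: Count runs R = 7.
Step 3: Under H0 (random ordering), E[R] = 2*n_A*n_B/(n_A+n_B) + 1 = 2*7*7/14 + 1 = 8.0000.
        Var[R] = 2*n_A*n_B*(2*n_A*n_B - n_A - n_B) / ((n_A+n_B)^2 * (n_A+n_B-1)) = 8232/2548 = 3.2308.
        SD[R] = 1.7974.
Step 4: Continuity-corrected z = (R + 0.5 - E[R]) / SD[R] = (7 + 0.5 - 8.0000) / 1.7974 = -0.2782.
Step 5: Two-sided p-value via normal approximation = 2*(1 - Phi(|z|)) = 0.780879.
Step 6: alpha = 0.1. fail to reject H0.

R = 7, z = -0.2782, p = 0.780879, fail to reject H0.


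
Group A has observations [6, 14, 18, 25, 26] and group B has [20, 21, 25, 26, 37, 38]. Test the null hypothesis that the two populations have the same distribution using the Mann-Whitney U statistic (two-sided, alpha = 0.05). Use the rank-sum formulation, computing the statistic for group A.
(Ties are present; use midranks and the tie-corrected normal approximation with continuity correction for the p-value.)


Step 1: Combine and sort all 11 observations; assign midranks.
sorted (value, group): (6,X), (14,X), (18,X), (20,Y), (21,Y), (25,X), (25,Y), (26,X), (26,Y), (37,Y), (38,Y)
ranks: 6->1, 14->2, 18->3, 20->4, 21->5, 25->6.5, 25->6.5, 26->8.5, 26->8.5, 37->10, 38->11
Step 2: Rank sum for X: R1 = 1 + 2 + 3 + 6.5 + 8.5 = 21.
Step 3: U_X = R1 - n1(n1+1)/2 = 21 - 5*6/2 = 21 - 15 = 6.
       U_Y = n1*n2 - U_X = 30 - 6 = 24.
Step 4: Ties are present, so use the tie-corrected normal approximation (with continuity correction) for the p-value.
Step 5: p-value = 0.119000; compare to alpha = 0.05. fail to reject H0.

U_X = 6, p = 0.119000, fail to reject H0 at alpha = 0.05.


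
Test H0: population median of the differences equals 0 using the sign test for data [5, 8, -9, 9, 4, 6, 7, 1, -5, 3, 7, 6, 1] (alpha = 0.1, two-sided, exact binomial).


Step 1: Discard zero differences. Original n = 13; n_eff = number of nonzero differences = 13.
Nonzero differences (with sign): +5, +8, -9, +9, +4, +6, +7, +1, -5, +3, +7, +6, +1
Step 2: Count signs: positive = 11, negative = 2.
Step 3: Under H0: P(positive) = 0.5, so the number of positives S ~ Bin(13, 0.5).
Step 4: Two-sided exact p-value = sum of Bin(13,0.5) probabilities at or below the observed probability = 0.022461.
Step 5: alpha = 0.1. reject H0.

n_eff = 13, pos = 11, neg = 2, p = 0.022461, reject H0.


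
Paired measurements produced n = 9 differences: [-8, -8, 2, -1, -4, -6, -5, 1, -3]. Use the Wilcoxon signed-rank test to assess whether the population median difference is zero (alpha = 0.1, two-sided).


Step 1: Drop any zero differences (none here) and take |d_i|.
|d| = [8, 8, 2, 1, 4, 6, 5, 1, 3]
Step 2: Midrank |d_i| (ties get averaged ranks).
ranks: |8|->8.5, |8|->8.5, |2|->3, |1|->1.5, |4|->5, |6|->7, |5|->6, |1|->1.5, |3|->4
Step 3: Attach original signs; sum ranks with positive sign and with negative sign.
W+ = 3 + 1.5 = 4.5
W- = 8.5 + 8.5 + 1.5 + 5 + 7 + 6 + 4 = 40.5
(Check: W+ + W- = 45 should equal n(n+1)/2 = 45.)
Step 4: Test statistic W = min(W+, W-) = 4.5.
Step 5: Ties in |d|, so use the tie-corrected normal approximation.
        E[W] = n(n+1)/4 = 9*10/4 = 22.5.
        Tie groups: |d|=1 (t=2), |d|=8 (t=2); sum(t^3 - t) = 12.
        Var[W] = n(n+1)(2n+1)/24 - sum(t^3-t)/48 = 1710/24 - 12/48 = 71.
        z = (W - E[W]) / sqrt(Var[W]) = (4.5 - 22.5) / 8.4261 = -2.1362.
        Two-sided p = 2*Phi(z) = 0.032663.
Step 6: alpha = 0.1. reject H0.

W+ = 4.5, W- = 40.5, W = min = 4.5, p = 0.032663, reject H0.


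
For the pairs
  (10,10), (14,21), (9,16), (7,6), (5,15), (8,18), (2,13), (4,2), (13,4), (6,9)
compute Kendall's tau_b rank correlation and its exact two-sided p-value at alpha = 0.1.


Step 1: Enumerate the 45 unordered pairs (i,j) with i<j and classify each by sign(x_j-x_i) * sign(y_j-y_i).
  (1,2):dx=+4,dy=+11->C; (1,3):dx=-1,dy=+6->D; (1,4):dx=-3,dy=-4->C; (1,5):dx=-5,dy=+5->D
  (1,6):dx=-2,dy=+8->D; (1,7):dx=-8,dy=+3->D; (1,8):dx=-6,dy=-8->C; (1,9):dx=+3,dy=-6->D
  (1,10):dx=-4,dy=-1->C; (2,3):dx=-5,dy=-5->C; (2,4):dx=-7,dy=-15->C; (2,5):dx=-9,dy=-6->C
  (2,6):dx=-6,dy=-3->C; (2,7):dx=-12,dy=-8->C; (2,8):dx=-10,dy=-19->C; (2,9):dx=-1,dy=-17->C
  (2,10):dx=-8,dy=-12->C; (3,4):dx=-2,dy=-10->C; (3,5):dx=-4,dy=-1->C; (3,6):dx=-1,dy=+2->D
  (3,7):dx=-7,dy=-3->C; (3,8):dx=-5,dy=-14->C; (3,9):dx=+4,dy=-12->D; (3,10):dx=-3,dy=-7->C
  (4,5):dx=-2,dy=+9->D; (4,6):dx=+1,dy=+12->C; (4,7):dx=-5,dy=+7->D; (4,8):dx=-3,dy=-4->C
  (4,9):dx=+6,dy=-2->D; (4,10):dx=-1,dy=+3->D; (5,6):dx=+3,dy=+3->C; (5,7):dx=-3,dy=-2->C
  (5,8):dx=-1,dy=-13->C; (5,9):dx=+8,dy=-11->D; (5,10):dx=+1,dy=-6->D; (6,7):dx=-6,dy=-5->C
  (6,8):dx=-4,dy=-16->C; (6,9):dx=+5,dy=-14->D; (6,10):dx=-2,dy=-9->C; (7,8):dx=+2,dy=-11->D
  (7,9):dx=+11,dy=-9->D; (7,10):dx=+4,dy=-4->D; (8,9):dx=+9,dy=+2->C; (8,10):dx=+2,dy=+7->C
  (9,10):dx=-7,dy=+5->D
Step 2: C = 27, D = 18, total pairs = 45.
Step 3: tau = (C - D)/(n(n-1)/2) = (27 - 18)/45 = 0.200000.
Step 4: Exact two-sided p-value (enumerate n! = 3628800 permutations of y under H0): p = 0.484313.
Step 5: alpha = 0.1. fail to reject H0.

tau_b = 0.2000 (C=27, D=18), p = 0.484313, fail to reject H0.


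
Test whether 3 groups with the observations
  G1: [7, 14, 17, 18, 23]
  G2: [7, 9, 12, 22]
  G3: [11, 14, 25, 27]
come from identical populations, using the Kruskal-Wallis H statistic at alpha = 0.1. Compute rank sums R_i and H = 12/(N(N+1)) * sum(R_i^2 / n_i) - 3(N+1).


Step 1: Combine all N = 13 observations and assign midranks.
sorted (value, group, rank): (7,G1,1.5), (7,G2,1.5), (9,G2,3), (11,G3,4), (12,G2,5), (14,G1,6.5), (14,G3,6.5), (17,G1,8), (18,G1,9), (22,G2,10), (23,G1,11), (25,G3,12), (27,G3,13)
Step 2: Sum ranks within each group.
R_1 = 36 (n_1 = 5)
R_2 = 19.5 (n_2 = 4)
R_3 = 35.5 (n_3 = 4)
Step 3: H = 12/(N(N+1)) * sum(R_i^2/n_i) - 3(N+1)
     = 12/(13*14) * (36^2/5 + 19.5^2/4 + 35.5^2/4) - 3*14
     = 0.065934 * 669.325 - 42
     = 2.131319.
Step 4: Ties present; correction factor C = 1 - 12/(13^3 - 13) = 0.994505. Corrected H = 2.131319 / 0.994505 = 2.143094.
Step 5: Under H0, H ~ chi^2(2); p-value = 0.342478.
Step 6: alpha = 0.1. fail to reject H0.

H = 2.1431, df = 2, p = 0.342478, fail to reject H0.


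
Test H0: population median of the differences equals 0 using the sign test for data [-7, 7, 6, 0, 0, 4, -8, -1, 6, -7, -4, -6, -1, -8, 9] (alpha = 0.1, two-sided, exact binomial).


Step 1: Discard zero differences. Original n = 15; n_eff = number of nonzero differences = 13.
Nonzero differences (with sign): -7, +7, +6, +4, -8, -1, +6, -7, -4, -6, -1, -8, +9
Step 2: Count signs: positive = 5, negative = 8.
Step 3: Under H0: P(positive) = 0.5, so the number of positives S ~ Bin(13, 0.5).
Step 4: Two-sided exact p-value = sum of Bin(13,0.5) probabilities at or below the observed probability = 0.581055.
Step 5: alpha = 0.1. fail to reject H0.

n_eff = 13, pos = 5, neg = 8, p = 0.581055, fail to reject H0.


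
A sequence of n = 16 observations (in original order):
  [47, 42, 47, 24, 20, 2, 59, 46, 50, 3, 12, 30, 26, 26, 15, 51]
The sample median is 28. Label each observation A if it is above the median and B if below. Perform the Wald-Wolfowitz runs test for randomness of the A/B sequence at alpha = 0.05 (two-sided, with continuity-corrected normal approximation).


Step 1: Compute median = 28; label A = above, B = below.
Labels in order: AAABBBAAABBABBBA  (n_A = 8, n_B = 8)
Step 2: Count runs R = 7.
Step 3: Under H0 (random ordering), E[R] = 2*n_A*n_B/(n_A+n_B) + 1 = 2*8*8/16 + 1 = 9.0000.
        Var[R] = 2*n_A*n_B*(2*n_A*n_B - n_A - n_B) / ((n_A+n_B)^2 * (n_A+n_B-1)) = 14336/3840 = 3.7333.
        SD[R] = 1.9322.
Step 4: Continuity-corrected z = (R + 0.5 - E[R]) / SD[R] = (7 + 0.5 - 9.0000) / 1.9322 = -0.7763.
Step 5: Two-sided p-value via normal approximation = 2*(1 - Phi(|z|)) = 0.437558.
Step 6: alpha = 0.05. fail to reject H0.

R = 7, z = -0.7763, p = 0.437558, fail to reject H0.


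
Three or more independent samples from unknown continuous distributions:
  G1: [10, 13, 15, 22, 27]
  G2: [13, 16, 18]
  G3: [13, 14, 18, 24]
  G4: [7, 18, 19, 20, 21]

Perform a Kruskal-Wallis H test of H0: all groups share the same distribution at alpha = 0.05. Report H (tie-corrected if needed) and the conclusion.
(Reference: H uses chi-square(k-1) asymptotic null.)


Step 1: Combine all N = 17 observations and assign midranks.
sorted (value, group, rank): (7,G4,1), (10,G1,2), (13,G1,4), (13,G2,4), (13,G3,4), (14,G3,6), (15,G1,7), (16,G2,8), (18,G2,10), (18,G3,10), (18,G4,10), (19,G4,12), (20,G4,13), (21,G4,14), (22,G1,15), (24,G3,16), (27,G1,17)
Step 2: Sum ranks within each group.
R_1 = 45 (n_1 = 5)
R_2 = 22 (n_2 = 3)
R_3 = 36 (n_3 = 4)
R_4 = 50 (n_4 = 5)
Step 3: H = 12/(N(N+1)) * sum(R_i^2/n_i) - 3(N+1)
     = 12/(17*18) * (45^2/5 + 22^2/3 + 36^2/4 + 50^2/5) - 3*18
     = 0.039216 * 1390.33 - 54
     = 0.522876.
Step 4: Ties present; correction factor C = 1 - 48/(17^3 - 17) = 0.990196. Corrected H = 0.522876 / 0.990196 = 0.528053.
Step 5: Under H0, H ~ chi^2(3); p-value = 0.912686.
Step 6: alpha = 0.05. fail to reject H0.

H = 0.5281, df = 3, p = 0.912686, fail to reject H0.


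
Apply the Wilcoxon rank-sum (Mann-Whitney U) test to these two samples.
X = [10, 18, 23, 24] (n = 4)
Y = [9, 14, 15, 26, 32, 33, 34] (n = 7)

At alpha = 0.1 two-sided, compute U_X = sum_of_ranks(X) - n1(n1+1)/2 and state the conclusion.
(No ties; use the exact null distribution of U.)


Step 1: Combine and sort all 11 observations; assign midranks.
sorted (value, group): (9,Y), (10,X), (14,Y), (15,Y), (18,X), (23,X), (24,X), (26,Y), (32,Y), (33,Y), (34,Y)
ranks: 9->1, 10->2, 14->3, 15->4, 18->5, 23->6, 24->7, 26->8, 32->9, 33->10, 34->11
Step 2: Rank sum for X: R1 = 2 + 5 + 6 + 7 = 20.
Step 3: U_X = R1 - n1(n1+1)/2 = 20 - 4*5/2 = 20 - 10 = 10.
       U_Y = n1*n2 - U_X = 28 - 10 = 18.
Step 4: No ties, so the exact null distribution of U (based on enumerating the C(11,4) = 330 equally likely rank assignments) gives the two-sided p-value.
Step 5: p-value = 0.527273; compare to alpha = 0.1. fail to reject H0.

U_X = 10, p = 0.527273, fail to reject H0 at alpha = 0.1.


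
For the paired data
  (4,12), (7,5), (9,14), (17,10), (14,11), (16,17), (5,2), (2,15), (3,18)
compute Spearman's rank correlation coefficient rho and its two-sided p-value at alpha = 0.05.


Step 1: Rank x and y separately (midranks; no ties here).
rank(x): 4->3, 7->5, 9->6, 17->9, 14->7, 16->8, 5->4, 2->1, 3->2
rank(y): 12->5, 5->2, 14->6, 10->3, 11->4, 17->8, 2->1, 15->7, 18->9
Step 2: d_i = R_x(i) - R_y(i); compute d_i^2.
  (3-5)^2=4, (5-2)^2=9, (6-6)^2=0, (9-3)^2=36, (7-4)^2=9, (8-8)^2=0, (4-1)^2=9, (1-7)^2=36, (2-9)^2=49
sum(d^2) = 152.
Step 3: rho = 1 - 6*152 / (9*(9^2 - 1)) = 1 - 912/720 = -0.266667.
Step 4: Under H0, t = rho * sqrt((n-2)/(1-rho^2)) = -0.7320 ~ t(7).
Step 5: Two-sided p-value from the t-distribution with 7 df = 0.487922.
Step 6: alpha = 0.05. fail to reject H0.

rho = -0.2667, p = 0.487922, fail to reject H0 at alpha = 0.05.


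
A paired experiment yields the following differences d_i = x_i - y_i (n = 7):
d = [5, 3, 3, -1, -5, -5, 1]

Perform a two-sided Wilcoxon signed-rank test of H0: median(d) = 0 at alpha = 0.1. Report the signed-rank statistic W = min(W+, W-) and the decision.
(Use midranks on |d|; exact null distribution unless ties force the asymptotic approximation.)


Step 1: Drop any zero differences (none here) and take |d_i|.
|d| = [5, 3, 3, 1, 5, 5, 1]
Step 2: Midrank |d_i| (ties get averaged ranks).
ranks: |5|->6, |3|->3.5, |3|->3.5, |1|->1.5, |5|->6, |5|->6, |1|->1.5
Step 3: Attach original signs; sum ranks with positive sign and with negative sign.
W+ = 6 + 3.5 + 3.5 + 1.5 = 14.5
W- = 1.5 + 6 + 6 = 13.5
(Check: W+ + W- = 28 should equal n(n+1)/2 = 28.)
Step 4: Test statistic W = min(W+, W-) = 13.5.
Step 5: Ties in |d|, so use the tie-corrected normal approximation.
        E[W] = n(n+1)/4 = 7*8/4 = 14.
        Tie groups: |d|=1 (t=2), |d|=3 (t=2), |d|=5 (t=3); sum(t^3 - t) = 36.
        Var[W] = n(n+1)(2n+1)/24 - sum(t^3-t)/48 = 840/24 - 36/48 = 34.25.
        z = (W - E[W]) / sqrt(Var[W]) = (13.5 - 14) / 5.8523 = -0.0854.
        Two-sided p = 2*Phi(z) = 0.931915.
Step 6: alpha = 0.1. fail to reject H0.

W+ = 14.5, W- = 13.5, W = min = 13.5, p = 0.931915, fail to reject H0.


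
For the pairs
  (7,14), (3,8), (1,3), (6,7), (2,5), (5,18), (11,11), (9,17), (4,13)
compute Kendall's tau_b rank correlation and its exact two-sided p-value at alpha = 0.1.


Step 1: Enumerate the 36 unordered pairs (i,j) with i<j and classify each by sign(x_j-x_i) * sign(y_j-y_i).
  (1,2):dx=-4,dy=-6->C; (1,3):dx=-6,dy=-11->C; (1,4):dx=-1,dy=-7->C; (1,5):dx=-5,dy=-9->C
  (1,6):dx=-2,dy=+4->D; (1,7):dx=+4,dy=-3->D; (1,8):dx=+2,dy=+3->C; (1,9):dx=-3,dy=-1->C
  (2,3):dx=-2,dy=-5->C; (2,4):dx=+3,dy=-1->D; (2,5):dx=-1,dy=-3->C; (2,6):dx=+2,dy=+10->C
  (2,7):dx=+8,dy=+3->C; (2,8):dx=+6,dy=+9->C; (2,9):dx=+1,dy=+5->C; (3,4):dx=+5,dy=+4->C
  (3,5):dx=+1,dy=+2->C; (3,6):dx=+4,dy=+15->C; (3,7):dx=+10,dy=+8->C; (3,8):dx=+8,dy=+14->C
  (3,9):dx=+3,dy=+10->C; (4,5):dx=-4,dy=-2->C; (4,6):dx=-1,dy=+11->D; (4,7):dx=+5,dy=+4->C
  (4,8):dx=+3,dy=+10->C; (4,9):dx=-2,dy=+6->D; (5,6):dx=+3,dy=+13->C; (5,7):dx=+9,dy=+6->C
  (5,8):dx=+7,dy=+12->C; (5,9):dx=+2,dy=+8->C; (6,7):dx=+6,dy=-7->D; (6,8):dx=+4,dy=-1->D
  (6,9):dx=-1,dy=-5->C; (7,8):dx=-2,dy=+6->D; (7,9):dx=-7,dy=+2->D; (8,9):dx=-5,dy=-4->C
Step 2: C = 27, D = 9, total pairs = 36.
Step 3: tau = (C - D)/(n(n-1)/2) = (27 - 9)/36 = 0.500000.
Step 4: Exact two-sided p-value (enumerate n! = 362880 permutations of y under H0): p = 0.075176.
Step 5: alpha = 0.1. reject H0.

tau_b = 0.5000 (C=27, D=9), p = 0.075176, reject H0.


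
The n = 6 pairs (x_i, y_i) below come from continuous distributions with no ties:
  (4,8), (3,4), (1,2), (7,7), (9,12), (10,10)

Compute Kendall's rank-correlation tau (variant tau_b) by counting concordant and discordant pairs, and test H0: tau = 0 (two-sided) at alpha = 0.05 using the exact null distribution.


Step 1: Enumerate the 15 unordered pairs (i,j) with i<j and classify each by sign(x_j-x_i) * sign(y_j-y_i).
  (1,2):dx=-1,dy=-4->C; (1,3):dx=-3,dy=-6->C; (1,4):dx=+3,dy=-1->D; (1,5):dx=+5,dy=+4->C
  (1,6):dx=+6,dy=+2->C; (2,3):dx=-2,dy=-2->C; (2,4):dx=+4,dy=+3->C; (2,5):dx=+6,dy=+8->C
  (2,6):dx=+7,dy=+6->C; (3,4):dx=+6,dy=+5->C; (3,5):dx=+8,dy=+10->C; (3,6):dx=+9,dy=+8->C
  (4,5):dx=+2,dy=+5->C; (4,6):dx=+3,dy=+3->C; (5,6):dx=+1,dy=-2->D
Step 2: C = 13, D = 2, total pairs = 15.
Step 3: tau = (C - D)/(n(n-1)/2) = (13 - 2)/15 = 0.733333.
Step 4: Exact two-sided p-value (enumerate n! = 720 permutations of y under H0): p = 0.055556.
Step 5: alpha = 0.05. fail to reject H0.

tau_b = 0.7333 (C=13, D=2), p = 0.055556, fail to reject H0.


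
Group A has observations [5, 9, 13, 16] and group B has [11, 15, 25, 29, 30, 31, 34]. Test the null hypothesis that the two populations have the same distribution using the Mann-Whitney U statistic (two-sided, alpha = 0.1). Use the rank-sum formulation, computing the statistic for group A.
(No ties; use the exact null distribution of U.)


Step 1: Combine and sort all 11 observations; assign midranks.
sorted (value, group): (5,X), (9,X), (11,Y), (13,X), (15,Y), (16,X), (25,Y), (29,Y), (30,Y), (31,Y), (34,Y)
ranks: 5->1, 9->2, 11->3, 13->4, 15->5, 16->6, 25->7, 29->8, 30->9, 31->10, 34->11
Step 2: Rank sum for X: R1 = 1 + 2 + 4 + 6 = 13.
Step 3: U_X = R1 - n1(n1+1)/2 = 13 - 4*5/2 = 13 - 10 = 3.
       U_Y = n1*n2 - U_X = 28 - 3 = 25.
Step 4: No ties, so the exact null distribution of U (based on enumerating the C(11,4) = 330 equally likely rank assignments) gives the two-sided p-value.
Step 5: p-value = 0.042424; compare to alpha = 0.1. reject H0.

U_X = 3, p = 0.042424, reject H0 at alpha = 0.1.


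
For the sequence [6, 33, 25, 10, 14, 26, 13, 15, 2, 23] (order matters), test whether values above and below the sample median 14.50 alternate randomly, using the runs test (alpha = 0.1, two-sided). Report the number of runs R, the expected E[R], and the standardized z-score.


Step 1: Compute median = 14.50; label A = above, B = below.
Labels in order: BAABBABABA  (n_A = 5, n_B = 5)
Step 2: Count runs R = 8.
Step 3: Under H0 (random ordering), E[R] = 2*n_A*n_B/(n_A+n_B) + 1 = 2*5*5/10 + 1 = 6.0000.
        Var[R] = 2*n_A*n_B*(2*n_A*n_B - n_A - n_B) / ((n_A+n_B)^2 * (n_A+n_B-1)) = 2000/900 = 2.2222.
        SD[R] = 1.4907.
Step 4: Continuity-corrected z = (R - 0.5 - E[R]) / SD[R] = (8 - 0.5 - 6.0000) / 1.4907 = 1.0062.
Step 5: Two-sided p-value via normal approximation = 2*(1 - Phi(|z|)) = 0.314305.
Step 6: alpha = 0.1. fail to reject H0.

R = 8, z = 1.0062, p = 0.314305, fail to reject H0.


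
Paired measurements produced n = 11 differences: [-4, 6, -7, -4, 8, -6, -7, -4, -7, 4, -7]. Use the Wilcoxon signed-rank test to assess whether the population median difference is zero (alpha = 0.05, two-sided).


Step 1: Drop any zero differences (none here) and take |d_i|.
|d| = [4, 6, 7, 4, 8, 6, 7, 4, 7, 4, 7]
Step 2: Midrank |d_i| (ties get averaged ranks).
ranks: |4|->2.5, |6|->5.5, |7|->8.5, |4|->2.5, |8|->11, |6|->5.5, |7|->8.5, |4|->2.5, |7|->8.5, |4|->2.5, |7|->8.5
Step 3: Attach original signs; sum ranks with positive sign and with negative sign.
W+ = 5.5 + 11 + 2.5 = 19
W- = 2.5 + 8.5 + 2.5 + 5.5 + 8.5 + 2.5 + 8.5 + 8.5 = 47
(Check: W+ + W- = 66 should equal n(n+1)/2 = 66.)
Step 4: Test statistic W = min(W+, W-) = 19.
Step 5: Ties in |d|, so use the tie-corrected normal approximation.
        E[W] = n(n+1)/4 = 11*12/4 = 33.
        Tie groups: |d|=4 (t=4), |d|=6 (t=2), |d|=7 (t=4); sum(t^3 - t) = 126.
        Var[W] = n(n+1)(2n+1)/24 - sum(t^3-t)/48 = 3036/24 - 126/48 = 123.875.
        z = (W - E[W]) / sqrt(Var[W]) = (19 - 33) / 11.1299 = -1.2579.
        Two-sided p = 2*Phi(z) = 0.208438.
Step 6: alpha = 0.05. fail to reject H0.

W+ = 19, W- = 47, W = min = 19, p = 0.208438, fail to reject H0.


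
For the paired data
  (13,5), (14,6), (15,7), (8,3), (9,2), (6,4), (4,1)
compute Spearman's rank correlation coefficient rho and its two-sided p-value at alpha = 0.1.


Step 1: Rank x and y separately (midranks; no ties here).
rank(x): 13->5, 14->6, 15->7, 8->3, 9->4, 6->2, 4->1
rank(y): 5->5, 6->6, 7->7, 3->3, 2->2, 4->4, 1->1
Step 2: d_i = R_x(i) - R_y(i); compute d_i^2.
  (5-5)^2=0, (6-6)^2=0, (7-7)^2=0, (3-3)^2=0, (4-2)^2=4, (2-4)^2=4, (1-1)^2=0
sum(d^2) = 8.
Step 3: rho = 1 - 6*8 / (7*(7^2 - 1)) = 1 - 48/336 = 0.857143.
Step 4: Under H0, t = rho * sqrt((n-2)/(1-rho^2)) = 3.7210 ~ t(5).
Step 5: Two-sided p-value from the t-distribution with 5 df = 0.013697.
Step 6: alpha = 0.1. reject H0.

rho = 0.8571, p = 0.013697, reject H0 at alpha = 0.1.


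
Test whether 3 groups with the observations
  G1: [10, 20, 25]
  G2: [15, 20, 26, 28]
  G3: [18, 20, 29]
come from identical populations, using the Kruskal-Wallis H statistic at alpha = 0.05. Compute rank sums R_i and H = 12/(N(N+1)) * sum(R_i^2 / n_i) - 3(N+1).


Step 1: Combine all N = 10 observations and assign midranks.
sorted (value, group, rank): (10,G1,1), (15,G2,2), (18,G3,3), (20,G1,5), (20,G2,5), (20,G3,5), (25,G1,7), (26,G2,8), (28,G2,9), (29,G3,10)
Step 2: Sum ranks within each group.
R_1 = 13 (n_1 = 3)
R_2 = 24 (n_2 = 4)
R_3 = 18 (n_3 = 3)
Step 3: H = 12/(N(N+1)) * sum(R_i^2/n_i) - 3(N+1)
     = 12/(10*11) * (13^2/3 + 24^2/4 + 18^2/3) - 3*11
     = 0.109091 * 308.333 - 33
     = 0.636364.
Step 4: Ties present; correction factor C = 1 - 24/(10^3 - 10) = 0.975758. Corrected H = 0.636364 / 0.975758 = 0.652174.
Step 5: Under H0, H ~ chi^2(2); p-value = 0.721742.
Step 6: alpha = 0.05. fail to reject H0.

H = 0.6522, df = 2, p = 0.721742, fail to reject H0.


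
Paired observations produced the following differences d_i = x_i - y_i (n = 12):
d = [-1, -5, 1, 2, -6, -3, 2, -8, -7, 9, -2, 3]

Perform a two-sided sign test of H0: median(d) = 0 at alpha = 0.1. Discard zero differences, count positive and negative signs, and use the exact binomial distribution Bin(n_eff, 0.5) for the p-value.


Step 1: Discard zero differences. Original n = 12; n_eff = number of nonzero differences = 12.
Nonzero differences (with sign): -1, -5, +1, +2, -6, -3, +2, -8, -7, +9, -2, +3
Step 2: Count signs: positive = 5, negative = 7.
Step 3: Under H0: P(positive) = 0.5, so the number of positives S ~ Bin(12, 0.5).
Step 4: Two-sided exact p-value = sum of Bin(12,0.5) probabilities at or below the observed probability = 0.774414.
Step 5: alpha = 0.1. fail to reject H0.

n_eff = 12, pos = 5, neg = 7, p = 0.774414, fail to reject H0.


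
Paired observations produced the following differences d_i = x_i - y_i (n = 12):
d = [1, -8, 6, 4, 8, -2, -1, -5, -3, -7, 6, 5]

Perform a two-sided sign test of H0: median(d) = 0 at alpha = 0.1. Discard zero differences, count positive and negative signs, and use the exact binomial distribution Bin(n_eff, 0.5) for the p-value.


Step 1: Discard zero differences. Original n = 12; n_eff = number of nonzero differences = 12.
Nonzero differences (with sign): +1, -8, +6, +4, +8, -2, -1, -5, -3, -7, +6, +5
Step 2: Count signs: positive = 6, negative = 6.
Step 3: Under H0: P(positive) = 0.5, so the number of positives S ~ Bin(12, 0.5).
Step 4: Two-sided exact p-value = sum of Bin(12,0.5) probabilities at or below the observed probability = 1.000000.
Step 5: alpha = 0.1. fail to reject H0.

n_eff = 12, pos = 6, neg = 6, p = 1.000000, fail to reject H0.


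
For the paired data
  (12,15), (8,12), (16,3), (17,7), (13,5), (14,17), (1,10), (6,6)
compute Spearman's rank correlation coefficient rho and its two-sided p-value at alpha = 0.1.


Step 1: Rank x and y separately (midranks; no ties here).
rank(x): 12->4, 8->3, 16->7, 17->8, 13->5, 14->6, 1->1, 6->2
rank(y): 15->7, 12->6, 3->1, 7->4, 5->2, 17->8, 10->5, 6->3
Step 2: d_i = R_x(i) - R_y(i); compute d_i^2.
  (4-7)^2=9, (3-6)^2=9, (7-1)^2=36, (8-4)^2=16, (5-2)^2=9, (6-8)^2=4, (1-5)^2=16, (2-3)^2=1
sum(d^2) = 100.
Step 3: rho = 1 - 6*100 / (8*(8^2 - 1)) = 1 - 600/504 = -0.190476.
Step 4: Under H0, t = rho * sqrt((n-2)/(1-rho^2)) = -0.4753 ~ t(6).
Step 5: Two-sided p-value from the t-distribution with 6 df = 0.651401.
Step 6: alpha = 0.1. fail to reject H0.

rho = -0.1905, p = 0.651401, fail to reject H0 at alpha = 0.1.


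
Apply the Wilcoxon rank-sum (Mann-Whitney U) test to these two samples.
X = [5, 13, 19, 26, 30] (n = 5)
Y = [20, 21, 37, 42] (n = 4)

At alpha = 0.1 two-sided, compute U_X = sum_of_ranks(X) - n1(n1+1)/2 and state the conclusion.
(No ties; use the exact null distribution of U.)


Step 1: Combine and sort all 9 observations; assign midranks.
sorted (value, group): (5,X), (13,X), (19,X), (20,Y), (21,Y), (26,X), (30,X), (37,Y), (42,Y)
ranks: 5->1, 13->2, 19->3, 20->4, 21->5, 26->6, 30->7, 37->8, 42->9
Step 2: Rank sum for X: R1 = 1 + 2 + 3 + 6 + 7 = 19.
Step 3: U_X = R1 - n1(n1+1)/2 = 19 - 5*6/2 = 19 - 15 = 4.
       U_Y = n1*n2 - U_X = 20 - 4 = 16.
Step 4: No ties, so the exact null distribution of U (based on enumerating the C(9,5) = 126 equally likely rank assignments) gives the two-sided p-value.
Step 5: p-value = 0.190476; compare to alpha = 0.1. fail to reject H0.

U_X = 4, p = 0.190476, fail to reject H0 at alpha = 0.1.
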